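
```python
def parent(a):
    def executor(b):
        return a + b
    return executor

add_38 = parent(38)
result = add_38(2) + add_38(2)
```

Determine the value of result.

Step 1: add_38 captures a = 38.
Step 2: add_38(2) = 38 + 2 = 40, called twice.
Step 3: result = 40 + 40 = 80

The answer is 80.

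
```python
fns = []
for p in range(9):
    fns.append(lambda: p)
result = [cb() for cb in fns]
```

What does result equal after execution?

Step 1: All 9 lambdas share the same variable p.
Step 2: After the loop, p = 8.
Step 3: Each call returns 8. result = [8, 8, 8, 8, 8, 8, 8, 8, 8]

The answer is [8, 8, 8, 8, 8, 8, 8, 8, 8].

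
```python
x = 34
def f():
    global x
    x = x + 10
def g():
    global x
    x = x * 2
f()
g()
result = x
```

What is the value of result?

Step 1: x = 34.
Step 2: f() adds 10: x = 34 + 10 = 44.
Step 3: g() doubles: x = 44 * 2 = 88.
Step 4: result = 88

The answer is 88.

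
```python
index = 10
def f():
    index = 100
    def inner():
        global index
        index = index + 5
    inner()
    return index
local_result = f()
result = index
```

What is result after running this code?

Step 1: Global index = 10. f() creates local index = 100.
Step 2: inner() declares global index and adds 5: global index = 10 + 5 = 15.
Step 3: f() returns its local index = 100 (unaffected by inner).
Step 4: result = global index = 15

The answer is 15.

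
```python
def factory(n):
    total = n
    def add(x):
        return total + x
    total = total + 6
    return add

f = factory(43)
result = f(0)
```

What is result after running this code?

Step 1: factory(43) sets total = 43, then total = 43 + 6 = 49.
Step 2: Closures capture by reference, so add sees total = 49.
Step 3: f(0) returns 49 + 0 = 49

The answer is 49.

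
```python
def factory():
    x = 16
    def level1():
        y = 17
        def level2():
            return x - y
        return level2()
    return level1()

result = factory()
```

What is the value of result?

Step 1: x = 16 in factory. y = 17 in level1.
Step 2: level2() reads x = 16 and y = 17 from enclosing scopes.
Step 3: result = 16 - 17 = -1

The answer is -1.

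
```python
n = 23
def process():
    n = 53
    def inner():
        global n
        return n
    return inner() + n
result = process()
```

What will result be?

Step 1: Global n = 23. process() shadows with local n = 53.
Step 2: inner() uses global keyword, so inner() returns global n = 23.
Step 3: process() returns 23 + 53 = 76

The answer is 76.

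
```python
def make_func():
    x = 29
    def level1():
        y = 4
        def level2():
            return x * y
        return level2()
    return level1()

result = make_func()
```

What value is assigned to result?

Step 1: x = 29 in make_func. y = 4 in level1.
Step 2: level2() reads x = 29 and y = 4 from enclosing scopes.
Step 3: result = 29 * 4 = 116

The answer is 116.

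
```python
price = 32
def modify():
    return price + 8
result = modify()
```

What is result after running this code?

Step 1: price = 32 is defined globally.
Step 2: modify() looks up price from global scope = 32, then computes 32 + 8 = 40.
Step 3: result = 40

The answer is 40.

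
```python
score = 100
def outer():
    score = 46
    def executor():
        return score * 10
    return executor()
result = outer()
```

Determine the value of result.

Step 1: outer() shadows global score with score = 46.
Step 2: executor() finds score = 46 in enclosing scope, computes 46 * 10 = 460.
Step 3: result = 460

The answer is 460.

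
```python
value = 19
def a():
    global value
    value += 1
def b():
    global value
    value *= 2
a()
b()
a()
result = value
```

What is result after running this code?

Step 1: value = 19.
Step 2: a(): value = 19 + 1 = 20.
Step 3: b(): value = 20 * 2 = 40.
Step 4: a(): value = 40 + 1 = 41

The answer is 41.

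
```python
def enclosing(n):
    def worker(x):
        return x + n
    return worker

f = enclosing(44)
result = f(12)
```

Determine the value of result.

Step 1: enclosing(44) creates a closure that captures n = 44.
Step 2: f(12) calls the closure with x = 12, returning 12 + 44 = 56.
Step 3: result = 56

The answer is 56.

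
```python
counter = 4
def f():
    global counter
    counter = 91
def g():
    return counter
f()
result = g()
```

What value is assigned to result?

Step 1: counter = 4.
Step 2: f() sets global counter = 91.
Step 3: g() reads global counter = 91. result = 91

The answer is 91.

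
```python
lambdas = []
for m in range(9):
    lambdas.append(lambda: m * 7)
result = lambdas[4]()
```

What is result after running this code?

Step 1: All lambdas reference the same variable m (late binding).
Step 2: After the loop, m = 8. Every lambda returns m * 7.
Step 3: lambdas[4]() = 8 * 7 = 56

The answer is 56.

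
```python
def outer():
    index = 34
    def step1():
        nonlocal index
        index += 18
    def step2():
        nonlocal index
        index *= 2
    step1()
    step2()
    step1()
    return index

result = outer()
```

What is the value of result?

Step 1: index = 34.
Step 2: step1(): index = 34 + 18 = 52.
Step 3: step2(): index = 52 * 2 = 104.
Step 4: step1(): index = 104 + 18 = 122. result = 122

The answer is 122.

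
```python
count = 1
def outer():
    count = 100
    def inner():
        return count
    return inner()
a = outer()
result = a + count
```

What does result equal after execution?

Step 1: outer() has local count = 100. inner() reads from enclosing.
Step 2: outer() returns 100. Global count = 1 unchanged.
Step 3: result = 100 + 1 = 101

The answer is 101.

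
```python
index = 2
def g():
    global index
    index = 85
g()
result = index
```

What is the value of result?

Step 1: index = 2 globally.
Step 2: g() declares global index and sets it to 85.
Step 3: After g(), global index = 85. result = 85

The answer is 85.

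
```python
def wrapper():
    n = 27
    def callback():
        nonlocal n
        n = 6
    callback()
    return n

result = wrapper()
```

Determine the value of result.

Step 1: wrapper() sets n = 27.
Step 2: callback() uses nonlocal to reassign n = 6.
Step 3: result = 6

The answer is 6.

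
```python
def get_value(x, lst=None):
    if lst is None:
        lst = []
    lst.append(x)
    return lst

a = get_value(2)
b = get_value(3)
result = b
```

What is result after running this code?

Step 1: None default with guard creates a NEW list each call.
Step 2: a = [2] (fresh list). b = [3] (another fresh list).
Step 3: result = [3] (this is the fix for mutable default)

The answer is [3].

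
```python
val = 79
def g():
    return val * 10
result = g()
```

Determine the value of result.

Step 1: val = 79 is defined globally.
Step 2: g() looks up val from global scope = 79, then computes 79 * 10 = 790.
Step 3: result = 790

The answer is 790.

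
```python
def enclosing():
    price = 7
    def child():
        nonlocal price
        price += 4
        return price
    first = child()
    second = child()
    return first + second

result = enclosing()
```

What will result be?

Step 1: price starts at 7.
Step 2: First call: price = 7 + 4 = 11, returns 11.
Step 3: Second call: price = 11 + 4 = 15, returns 15.
Step 4: result = 11 + 15 = 26

The answer is 26.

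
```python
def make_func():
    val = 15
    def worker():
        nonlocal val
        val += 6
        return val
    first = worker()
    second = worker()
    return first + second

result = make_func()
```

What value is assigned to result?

Step 1: val starts at 15.
Step 2: First call: val = 15 + 6 = 21, returns 21.
Step 3: Second call: val = 21 + 6 = 27, returns 27.
Step 4: result = 21 + 27 = 48

The answer is 48.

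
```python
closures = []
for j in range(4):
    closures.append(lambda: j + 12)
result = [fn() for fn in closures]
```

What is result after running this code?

Step 1: All lambdas capture j by reference. After the loop, j = 3.
Step 2: Each call returns 3 + 12 = 15.
Step 3: result = [15, 15, 15, 15]

The answer is [15, 15, 15, 15].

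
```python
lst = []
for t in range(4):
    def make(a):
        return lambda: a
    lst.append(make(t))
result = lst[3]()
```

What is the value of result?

Step 1: make(t) creates a new scope capturing a = t at call time.
Step 2: lst[3] = make(3), so its lambda captures a = 3.
Step 3: result = 3 (closure factory fixes late binding)

The answer is 3.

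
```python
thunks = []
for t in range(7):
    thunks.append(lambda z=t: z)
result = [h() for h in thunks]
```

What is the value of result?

Step 1: Default arg z=t captures t at each iteration.
Step 2: Each lambda has its own default: 0, 1, ..., 6.
Step 3: result = [0, 1, 2, 3, 4, 5, 6]

The answer is [0, 1, 2, 3, 4, 5, 6].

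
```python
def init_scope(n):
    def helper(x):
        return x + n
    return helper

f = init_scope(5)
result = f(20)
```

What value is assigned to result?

Step 1: init_scope(5) creates a closure that captures n = 5.
Step 2: f(20) calls the closure with x = 20, returning 20 + 5 = 25.
Step 3: result = 25

The answer is 25.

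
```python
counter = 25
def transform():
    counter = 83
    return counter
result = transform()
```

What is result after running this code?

Step 1: Global counter = 25.
Step 2: transform() creates local counter = 83, shadowing the global.
Step 3: Returns local counter = 83. result = 83

The answer is 83.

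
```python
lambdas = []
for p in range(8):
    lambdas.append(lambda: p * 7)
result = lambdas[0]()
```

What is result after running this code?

Step 1: All lambdas reference the same variable p (late binding).
Step 2: After the loop, p = 7. Every lambda returns p * 7.
Step 3: lambdas[0]() = 7 * 7 = 49

The answer is 49.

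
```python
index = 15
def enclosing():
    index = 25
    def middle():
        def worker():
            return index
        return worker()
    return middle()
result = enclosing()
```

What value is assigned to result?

Step 1: enclosing() defines index = 25. middle() and worker() have no local index.
Step 2: worker() checks local (none), enclosing middle() (none), enclosing enclosing() and finds index = 25.
Step 3: result = 25

The answer is 25.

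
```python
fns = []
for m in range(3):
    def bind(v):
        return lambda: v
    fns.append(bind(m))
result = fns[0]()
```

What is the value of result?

Step 1: bind(m) creates a new scope capturing v = m at call time.
Step 2: fns[0] = bind(0), so its lambda captures v = 0.
Step 3: result = 0 (closure factory fixes late binding)

The answer is 0.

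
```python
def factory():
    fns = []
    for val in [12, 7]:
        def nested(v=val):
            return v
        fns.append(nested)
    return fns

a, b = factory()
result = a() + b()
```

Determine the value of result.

Step 1: Default argument v=val captures val at each iteration.
Step 2: a() returns 12 (captured at first iteration), b() returns 7 (captured at second).
Step 3: result = 12 + 7 = 19

The answer is 19.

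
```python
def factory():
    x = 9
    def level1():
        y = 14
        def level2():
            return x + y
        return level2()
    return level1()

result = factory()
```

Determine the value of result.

Step 1: x = 9 in factory. y = 14 in level1.
Step 2: level2() reads x = 9 and y = 14 from enclosing scopes.
Step 3: result = 9 + 14 = 23

The answer is 23.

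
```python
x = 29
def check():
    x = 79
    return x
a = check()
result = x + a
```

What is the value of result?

Step 1: Global x = 29. check() returns local x = 79.
Step 2: a = 79. Global x still = 29.
Step 3: result = 29 + 79 = 108

The answer is 108.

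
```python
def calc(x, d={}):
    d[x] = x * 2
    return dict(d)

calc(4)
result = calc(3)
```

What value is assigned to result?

Step 1: Mutable default dict is shared across calls.
Step 2: First call adds 4: 8. Second call adds 3: 6.
Step 3: result = {4: 8, 3: 6}

The answer is {4: 8, 3: 6}.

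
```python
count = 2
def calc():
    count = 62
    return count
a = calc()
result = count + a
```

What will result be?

Step 1: Global count = 2. calc() returns local count = 62.
Step 2: a = 62. Global count still = 2.
Step 3: result = 2 + 62 = 64

The answer is 64.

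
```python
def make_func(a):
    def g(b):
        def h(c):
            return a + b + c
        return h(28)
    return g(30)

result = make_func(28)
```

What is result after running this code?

Step 1: a = 28, b = 30, c = 28 across three nested scopes.
Step 2: h() accesses all three via LEGB rule.
Step 3: result = 28 + 30 + 28 = 86

The answer is 86.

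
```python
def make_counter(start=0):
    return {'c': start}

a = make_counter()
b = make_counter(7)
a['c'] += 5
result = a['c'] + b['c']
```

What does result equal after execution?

Step 1: make_counter() returns a new dict each call (immutable default 0).
Step 2: a = {'c': 0}, b = {'c': 7}.
Step 3: a['c'] += 5 = 5. result = 5 + 7 = 12

The answer is 12.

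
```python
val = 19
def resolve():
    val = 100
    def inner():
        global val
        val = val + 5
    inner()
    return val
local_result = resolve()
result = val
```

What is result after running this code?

Step 1: Global val = 19. resolve() creates local val = 100.
Step 2: inner() declares global val and adds 5: global val = 19 + 5 = 24.
Step 3: resolve() returns its local val = 100 (unaffected by inner).
Step 4: result = global val = 24

The answer is 24.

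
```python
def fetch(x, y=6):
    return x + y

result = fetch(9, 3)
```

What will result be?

Step 1: fetch(9, 3) overrides default y with 3.
Step 2: Returns 9 + 3 = 12.
Step 3: result = 12

The answer is 12.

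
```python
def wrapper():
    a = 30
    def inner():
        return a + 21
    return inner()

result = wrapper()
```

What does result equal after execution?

Step 1: wrapper() defines a = 30.
Step 2: inner() reads a = 30 from enclosing scope, returns 30 + 21 = 51.
Step 3: result = 51

The answer is 51.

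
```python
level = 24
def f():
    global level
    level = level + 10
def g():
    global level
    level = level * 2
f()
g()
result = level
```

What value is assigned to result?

Step 1: level = 24.
Step 2: f() adds 10: level = 24 + 10 = 34.
Step 3: g() doubles: level = 34 * 2 = 68.
Step 4: result = 68

The answer is 68.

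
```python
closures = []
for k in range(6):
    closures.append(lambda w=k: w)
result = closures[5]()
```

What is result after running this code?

Step 1: Default argument w=k captures k's value at each iteration.
Step 2: closures[5] captured w = 5 when k was 5.
Step 3: result = 5

The answer is 5.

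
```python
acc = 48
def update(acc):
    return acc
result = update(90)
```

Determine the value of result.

Step 1: Global acc = 48.
Step 2: update(90) takes parameter acc = 90, which shadows the global.
Step 3: result = 90

The answer is 90.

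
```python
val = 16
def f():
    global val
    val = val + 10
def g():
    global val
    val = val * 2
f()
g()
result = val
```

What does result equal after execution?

Step 1: val = 16.
Step 2: f() adds 10: val = 16 + 10 = 26.
Step 3: g() doubles: val = 26 * 2 = 52.
Step 4: result = 52

The answer is 52.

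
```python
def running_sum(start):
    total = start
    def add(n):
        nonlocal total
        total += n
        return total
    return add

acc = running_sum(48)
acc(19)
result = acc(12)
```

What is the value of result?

Step 1: running_sum(48) creates closure with total = 48.
Step 2: First acc(19): total = 48 + 19 = 67.
Step 3: Second acc(12): total = 67 + 12 = 79. result = 79

The answer is 79.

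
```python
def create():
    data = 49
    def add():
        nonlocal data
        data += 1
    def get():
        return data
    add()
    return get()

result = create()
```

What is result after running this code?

Step 1: data = 49. add() modifies it via nonlocal, get() reads it.
Step 2: add() makes data = 49 + 1 = 50.
Step 3: get() returns 50. result = 50

The answer is 50.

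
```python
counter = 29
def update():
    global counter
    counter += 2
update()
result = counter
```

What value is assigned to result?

Step 1: counter = 29 globally.
Step 2: update() modifies global counter: counter += 2 = 31.
Step 3: result = 31

The answer is 31.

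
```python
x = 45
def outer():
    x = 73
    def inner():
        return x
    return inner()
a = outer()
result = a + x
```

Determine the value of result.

Step 1: outer() has local x = 73. inner() reads from enclosing.
Step 2: outer() returns 73. Global x = 45 unchanged.
Step 3: result = 73 + 45 = 118

The answer is 118.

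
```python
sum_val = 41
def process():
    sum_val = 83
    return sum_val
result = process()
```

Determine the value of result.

Step 1: Global sum_val = 41.
Step 2: process() creates local sum_val = 83, shadowing the global.
Step 3: Returns local sum_val = 83. result = 83

The answer is 83.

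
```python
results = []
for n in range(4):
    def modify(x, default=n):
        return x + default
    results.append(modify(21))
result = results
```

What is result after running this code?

Step 1: Default argument default=n is evaluated at function definition time.
Step 2: Each iteration creates modify with default = current n value.
Step 3: modify(21) returns 21 + default. results = [21, 22, 23, 24]

The answer is [21, 22, 23, 24].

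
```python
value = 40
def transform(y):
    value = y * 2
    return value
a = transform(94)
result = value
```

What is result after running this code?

Step 1: Global value = 40.
Step 2: transform(94) creates local value = 94 * 2 = 188.
Step 3: Global value unchanged because no global keyword. result = 40

The answer is 40.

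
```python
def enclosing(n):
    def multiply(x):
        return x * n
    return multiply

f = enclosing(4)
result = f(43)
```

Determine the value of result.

Step 1: enclosing(4) returns multiply closure with n = 4.
Step 2: f(43) computes 43 * 4 = 172.
Step 3: result = 172

The answer is 172.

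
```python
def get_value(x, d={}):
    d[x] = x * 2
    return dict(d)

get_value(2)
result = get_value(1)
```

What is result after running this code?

Step 1: Mutable default dict is shared across calls.
Step 2: First call adds 2: 4. Second call adds 1: 2.
Step 3: result = {2: 4, 1: 2}

The answer is {2: 4, 1: 2}.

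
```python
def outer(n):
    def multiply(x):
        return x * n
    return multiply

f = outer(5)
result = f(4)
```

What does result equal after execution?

Step 1: outer(5) returns multiply closure with n = 5.
Step 2: f(4) computes 4 * 5 = 20.
Step 3: result = 20

The answer is 20.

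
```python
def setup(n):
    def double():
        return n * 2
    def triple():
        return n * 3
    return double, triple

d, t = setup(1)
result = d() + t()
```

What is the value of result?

Step 1: Both closures capture the same n = 1.
Step 2: d() = 1 * 2 = 2, t() = 1 * 3 = 3.
Step 3: result = 2 + 3 = 5

The answer is 5.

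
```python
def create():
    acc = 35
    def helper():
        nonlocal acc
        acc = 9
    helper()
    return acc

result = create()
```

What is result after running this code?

Step 1: create() sets acc = 35.
Step 2: helper() uses nonlocal to reassign acc = 9.
Step 3: result = 9

The answer is 9.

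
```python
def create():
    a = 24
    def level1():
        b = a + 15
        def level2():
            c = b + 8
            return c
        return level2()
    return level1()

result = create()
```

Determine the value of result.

Step 1: a = 24. b = a + 15 = 39.
Step 2: c = b + 8 = 39 + 8 = 47.
Step 3: result = 47

The answer is 47.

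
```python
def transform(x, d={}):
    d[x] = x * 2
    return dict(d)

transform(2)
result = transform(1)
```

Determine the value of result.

Step 1: Mutable default dict is shared across calls.
Step 2: First call adds 2: 4. Second call adds 1: 2.
Step 3: result = {2: 4, 1: 2}

The answer is {2: 4, 1: 2}.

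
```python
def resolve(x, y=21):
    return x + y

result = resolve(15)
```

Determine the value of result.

Step 1: resolve(15) uses default y = 21.
Step 2: Returns 15 + 21 = 36.
Step 3: result = 36

The answer is 36.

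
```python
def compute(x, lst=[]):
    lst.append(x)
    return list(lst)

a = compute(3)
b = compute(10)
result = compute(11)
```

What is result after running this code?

Step 1: Default list is shared. list() creates copies for return values.
Step 2: Internal list grows: [3] -> [3, 10] -> [3, 10, 11].
Step 3: result = [3, 10, 11]

The answer is [3, 10, 11].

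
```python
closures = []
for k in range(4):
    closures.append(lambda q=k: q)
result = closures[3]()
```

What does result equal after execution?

Step 1: Default argument q=k captures k's value at each iteration.
Step 2: closures[3] captured q = 3 when k was 3.
Step 3: result = 3

The answer is 3.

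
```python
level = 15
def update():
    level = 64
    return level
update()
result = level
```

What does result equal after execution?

Step 1: level = 15 globally.
Step 2: update() creates a LOCAL level = 64 (no global keyword!).
Step 3: The global level is unchanged. result = 15

The answer is 15.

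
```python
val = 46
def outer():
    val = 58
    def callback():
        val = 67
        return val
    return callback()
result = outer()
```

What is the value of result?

Step 1: Three scopes define val: global (46), outer (58), callback (67).
Step 2: callback() has its own local val = 67, which shadows both enclosing and global.
Step 3: result = 67 (local wins in LEGB)

The answer is 67.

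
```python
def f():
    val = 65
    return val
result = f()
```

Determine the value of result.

Step 1: f() defines val = 65 in its local scope.
Step 2: return val finds the local variable val = 65.
Step 3: result = 65

The answer is 65.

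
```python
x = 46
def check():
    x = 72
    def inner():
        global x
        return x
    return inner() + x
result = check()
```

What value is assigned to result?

Step 1: Global x = 46. check() shadows with local x = 72.
Step 2: inner() uses global keyword, so inner() returns global x = 46.
Step 3: check() returns 46 + 72 = 118

The answer is 118.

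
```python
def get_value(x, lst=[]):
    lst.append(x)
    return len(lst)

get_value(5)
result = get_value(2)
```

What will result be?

Step 1: Mutable default list persists between calls.
Step 2: First call: lst = [5], len = 1. Second call: lst = [5, 2], len = 2.
Step 3: result = 2

The answer is 2.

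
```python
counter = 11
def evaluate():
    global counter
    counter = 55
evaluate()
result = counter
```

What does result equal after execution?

Step 1: counter = 11 globally.
Step 2: evaluate() declares global counter and sets it to 55.
Step 3: After evaluate(), global counter = 55. result = 55

The answer is 55.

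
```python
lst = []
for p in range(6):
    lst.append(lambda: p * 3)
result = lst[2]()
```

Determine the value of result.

Step 1: All lambdas reference the same variable p (late binding).
Step 2: After the loop, p = 5. Every lambda returns p * 3.
Step 3: lst[2]() = 5 * 3 = 15

The answer is 15.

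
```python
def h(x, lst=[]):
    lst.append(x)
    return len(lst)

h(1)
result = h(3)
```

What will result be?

Step 1: Mutable default list persists between calls.
Step 2: First call: lst = [1], len = 1. Second call: lst = [1, 3], len = 2.
Step 3: result = 2

The answer is 2.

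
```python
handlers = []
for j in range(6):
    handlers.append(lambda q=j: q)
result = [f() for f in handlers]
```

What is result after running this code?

Step 1: Default arg q=j captures j at each iteration.
Step 2: Each lambda has its own default: 0, 1, ..., 5.
Step 3: result = [0, 1, 2, 3, 4, 5]

The answer is [0, 1, 2, 3, 4, 5].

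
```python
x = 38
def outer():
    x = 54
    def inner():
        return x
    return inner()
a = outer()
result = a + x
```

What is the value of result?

Step 1: outer() has local x = 54. inner() reads from enclosing.
Step 2: outer() returns 54. Global x = 38 unchanged.
Step 3: result = 54 + 38 = 92

The answer is 92.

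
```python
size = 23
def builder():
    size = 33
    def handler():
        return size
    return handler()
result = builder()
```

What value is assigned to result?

Step 1: size = 23 globally, but builder() defines size = 33 locally.
Step 2: handler() looks up size. Not in local scope, so checks enclosing scope (builder) and finds size = 33.
Step 3: result = 33

The answer is 33.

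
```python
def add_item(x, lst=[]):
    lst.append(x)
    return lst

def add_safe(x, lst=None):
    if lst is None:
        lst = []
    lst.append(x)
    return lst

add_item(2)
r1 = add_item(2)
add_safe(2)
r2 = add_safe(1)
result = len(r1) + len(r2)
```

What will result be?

Step 1: add_item shares mutable default: after 2 calls, lst = [2, 2], len = 2.
Step 2: add_safe creates fresh list each time: r2 = [1], len = 1.
Step 3: result = 2 + 1 = 3

The answer is 3.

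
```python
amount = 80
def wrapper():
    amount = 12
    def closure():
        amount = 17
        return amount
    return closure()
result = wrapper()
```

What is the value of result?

Step 1: Three scopes define amount: global (80), wrapper (12), closure (17).
Step 2: closure() has its own local amount = 17, which shadows both enclosing and global.
Step 3: result = 17 (local wins in LEGB)

The answer is 17.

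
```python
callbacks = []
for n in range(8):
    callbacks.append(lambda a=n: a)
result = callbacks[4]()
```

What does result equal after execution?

Step 1: Default argument a=n captures n's value at each iteration.
Step 2: callbacks[4] captured a = 4 when n was 4.
Step 3: result = 4

The answer is 4.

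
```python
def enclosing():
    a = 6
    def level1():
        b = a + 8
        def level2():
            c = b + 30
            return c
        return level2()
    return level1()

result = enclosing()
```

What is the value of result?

Step 1: a = 6. b = a + 8 = 14.
Step 2: c = b + 30 = 14 + 30 = 44.
Step 3: result = 44

The answer is 44.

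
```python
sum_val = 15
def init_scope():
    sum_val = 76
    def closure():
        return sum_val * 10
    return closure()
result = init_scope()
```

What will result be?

Step 1: init_scope() shadows global sum_val with sum_val = 76.
Step 2: closure() finds sum_val = 76 in enclosing scope, computes 76 * 10 = 760.
Step 3: result = 760

The answer is 760.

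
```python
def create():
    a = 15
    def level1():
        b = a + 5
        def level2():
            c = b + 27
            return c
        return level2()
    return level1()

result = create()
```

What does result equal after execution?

Step 1: a = 15. b = a + 5 = 20.
Step 2: c = b + 27 = 20 + 27 = 47.
Step 3: result = 47

The answer is 47.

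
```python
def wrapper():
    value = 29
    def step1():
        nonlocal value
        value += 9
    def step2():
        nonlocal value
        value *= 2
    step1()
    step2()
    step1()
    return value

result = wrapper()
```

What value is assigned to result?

Step 1: value = 29.
Step 2: step1(): value = 29 + 9 = 38.
Step 3: step2(): value = 38 * 2 = 76.
Step 4: step1(): value = 76 + 9 = 85. result = 85

The answer is 85.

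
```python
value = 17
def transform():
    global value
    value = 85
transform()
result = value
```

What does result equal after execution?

Step 1: value = 17 globally.
Step 2: transform() declares global value and sets it to 85.
Step 3: After transform(), global value = 85. result = 85

The answer is 85.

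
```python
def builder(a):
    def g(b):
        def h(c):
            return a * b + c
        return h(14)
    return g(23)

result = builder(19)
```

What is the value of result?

Step 1: a = 19, b = 23, c = 14.
Step 2: h() computes a * b + c = 19 * 23 + 14 = 451.
Step 3: result = 451

The answer is 451.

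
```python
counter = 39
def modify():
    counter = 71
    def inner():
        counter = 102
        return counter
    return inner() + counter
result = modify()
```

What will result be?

Step 1: modify() has local counter = 71. inner() has local counter = 102.
Step 2: inner() returns its local counter = 102.
Step 3: modify() returns 102 + its own counter (71) = 173

The answer is 173.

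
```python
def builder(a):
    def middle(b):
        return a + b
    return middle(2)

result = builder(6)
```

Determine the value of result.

Step 1: builder(6) passes a = 6.
Step 2: middle(2) has b = 2, reads a = 6 from enclosing.
Step 3: result = 6 + 2 = 8

The answer is 8.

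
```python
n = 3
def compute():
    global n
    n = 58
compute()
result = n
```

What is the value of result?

Step 1: n = 3 globally.
Step 2: compute() declares global n and sets it to 58.
Step 3: After compute(), global n = 58. result = 58

The answer is 58.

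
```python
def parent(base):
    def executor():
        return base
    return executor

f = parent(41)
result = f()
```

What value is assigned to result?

Step 1: parent(41) creates closure capturing base = 41.
Step 2: f() returns the captured base = 41.
Step 3: result = 41

The answer is 41.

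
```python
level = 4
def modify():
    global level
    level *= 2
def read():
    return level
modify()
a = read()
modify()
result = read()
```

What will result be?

Step 1: level = 4.
Step 2: First modify(): level = 4 * 2 = 8.
Step 3: Second modify(): level = 8 * 2 = 16.
Step 4: read() returns 16

The answer is 16.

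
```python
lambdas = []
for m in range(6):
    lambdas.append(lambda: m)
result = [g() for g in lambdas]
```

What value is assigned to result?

Step 1: All 6 lambdas share the same variable m.
Step 2: After the loop, m = 5.
Step 3: Each call returns 5. result = [5, 5, 5, 5, 5, 5]

The answer is [5, 5, 5, 5, 5, 5].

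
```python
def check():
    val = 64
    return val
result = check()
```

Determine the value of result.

Step 1: check() defines val = 64 in its local scope.
Step 2: return val finds the local variable val = 64.
Step 3: result = 64

The answer is 64.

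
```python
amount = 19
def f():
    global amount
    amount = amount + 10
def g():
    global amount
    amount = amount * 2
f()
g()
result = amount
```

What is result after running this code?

Step 1: amount = 19.
Step 2: f() adds 10: amount = 19 + 10 = 29.
Step 3: g() doubles: amount = 29 * 2 = 58.
Step 4: result = 58

The answer is 58.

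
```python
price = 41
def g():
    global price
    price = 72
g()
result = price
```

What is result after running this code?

Step 1: price = 41 globally.
Step 2: g() declares global price and sets it to 72.
Step 3: After g(), global price = 72. result = 72

The answer is 72.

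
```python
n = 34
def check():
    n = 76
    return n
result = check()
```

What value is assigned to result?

Step 1: Global n = 34.
Step 2: check() creates local n = 76, shadowing the global.
Step 3: Returns local n = 76. result = 76

The answer is 76.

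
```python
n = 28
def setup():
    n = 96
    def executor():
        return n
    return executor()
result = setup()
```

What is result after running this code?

Step 1: n = 28 globally, but setup() defines n = 96 locally.
Step 2: executor() looks up n. Not in local scope, so checks enclosing scope (setup) and finds n = 96.
Step 3: result = 96

The answer is 96.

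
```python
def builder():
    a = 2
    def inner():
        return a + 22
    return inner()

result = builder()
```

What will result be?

Step 1: builder() defines a = 2.
Step 2: inner() reads a = 2 from enclosing scope, returns 2 + 22 = 24.
Step 3: result = 24

The answer is 24.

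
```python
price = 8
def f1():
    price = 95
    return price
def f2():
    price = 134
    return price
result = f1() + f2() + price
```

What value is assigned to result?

Step 1: Each function shadows global price with its own local.
Step 2: f1() returns 95, f2() returns 134.
Step 3: Global price = 8 is unchanged. result = 95 + 134 + 8 = 237

The answer is 237.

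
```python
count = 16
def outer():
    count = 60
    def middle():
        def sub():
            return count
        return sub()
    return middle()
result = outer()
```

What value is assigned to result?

Step 1: outer() defines count = 60. middle() and sub() have no local count.
Step 2: sub() checks local (none), enclosing middle() (none), enclosing outer() and finds count = 60.
Step 3: result = 60

The answer is 60.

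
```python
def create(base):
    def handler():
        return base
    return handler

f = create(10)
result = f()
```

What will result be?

Step 1: create(10) creates closure capturing base = 10.
Step 2: f() returns the captured base = 10.
Step 3: result = 10

The answer is 10.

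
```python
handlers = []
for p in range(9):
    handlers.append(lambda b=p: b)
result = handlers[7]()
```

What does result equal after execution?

Step 1: Default argument b=p captures p's value at each iteration.
Step 2: handlers[7] captured b = 7 when p was 7.
Step 3: result = 7

The answer is 7.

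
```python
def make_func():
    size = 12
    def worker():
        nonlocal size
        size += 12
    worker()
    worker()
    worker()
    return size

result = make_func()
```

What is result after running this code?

Step 1: size starts at 12.
Step 2: worker() is called 3 times, each adding 12.
Step 3: size = 12 + 12 * 3 = 48

The answer is 48.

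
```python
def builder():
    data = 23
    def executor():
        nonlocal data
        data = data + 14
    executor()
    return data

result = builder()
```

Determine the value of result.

Step 1: builder() sets data = 23.
Step 2: executor() uses nonlocal to modify data in builder's scope: data = 23 + 14 = 37.
Step 3: builder() returns the modified data = 37

The answer is 37.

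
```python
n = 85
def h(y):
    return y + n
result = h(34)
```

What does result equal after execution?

Step 1: n = 85 is defined globally.
Step 2: h(34) uses parameter y = 34 and looks up n from global scope = 85.
Step 3: result = 34 + 85 = 119

The answer is 119.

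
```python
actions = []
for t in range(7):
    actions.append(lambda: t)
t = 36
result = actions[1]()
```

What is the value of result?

Step 1: Lambdas capture the variable t by reference, not by value.
Step 2: After the loop, t is reassigned to 36.
Step 3: actions[1]() looks up the current t = 36. result = 36

The answer is 36.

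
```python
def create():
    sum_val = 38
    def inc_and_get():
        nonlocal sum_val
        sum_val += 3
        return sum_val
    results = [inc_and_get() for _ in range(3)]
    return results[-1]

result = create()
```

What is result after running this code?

Step 1: sum_val = 38.
Step 2: Three calls to inc_and_get(), each adding 3.
Step 3: Last value = 38 + 3 * 3 = 47

The answer is 47.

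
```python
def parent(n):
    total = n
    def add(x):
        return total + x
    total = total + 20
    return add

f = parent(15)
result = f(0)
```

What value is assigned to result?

Step 1: parent(15) sets total = 15, then total = 15 + 20 = 35.
Step 2: Closures capture by reference, so add sees total = 35.
Step 3: f(0) returns 35 + 0 = 35

The answer is 35.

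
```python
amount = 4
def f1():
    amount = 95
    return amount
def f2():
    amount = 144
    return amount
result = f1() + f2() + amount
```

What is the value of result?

Step 1: Each function shadows global amount with its own local.
Step 2: f1() returns 95, f2() returns 144.
Step 3: Global amount = 4 is unchanged. result = 95 + 144 + 4 = 243

The answer is 243.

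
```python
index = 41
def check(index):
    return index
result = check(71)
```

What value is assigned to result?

Step 1: Global index = 41.
Step 2: check(71) takes parameter index = 71, which shadows the global.
Step 3: result = 71

The answer is 71.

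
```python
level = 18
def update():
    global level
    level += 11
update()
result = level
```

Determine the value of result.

Step 1: level = 18 globally.
Step 2: update() modifies global level: level += 11 = 29.
Step 3: result = 29

The answer is 29.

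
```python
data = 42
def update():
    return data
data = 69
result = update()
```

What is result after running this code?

Step 1: data is first set to 42, then reassigned to 69.
Step 2: update() is called after the reassignment, so it looks up the current global data = 69.
Step 3: result = 69

The answer is 69.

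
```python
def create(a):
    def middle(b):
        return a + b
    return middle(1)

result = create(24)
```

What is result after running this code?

Step 1: create(24) passes a = 24.
Step 2: middle(1) has b = 1, reads a = 24 from enclosing.
Step 3: result = 24 + 1 = 25

The answer is 25.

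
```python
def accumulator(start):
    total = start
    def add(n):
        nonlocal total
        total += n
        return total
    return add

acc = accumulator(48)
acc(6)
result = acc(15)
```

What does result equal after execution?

Step 1: accumulator(48) creates closure with total = 48.
Step 2: First acc(6): total = 48 + 6 = 54.
Step 3: Second acc(15): total = 54 + 15 = 69. result = 69

The answer is 69.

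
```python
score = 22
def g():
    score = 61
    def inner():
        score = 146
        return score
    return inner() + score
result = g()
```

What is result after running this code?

Step 1: g() has local score = 61. inner() has local score = 146.
Step 2: inner() returns its local score = 146.
Step 3: g() returns 146 + its own score (61) = 207

The answer is 207.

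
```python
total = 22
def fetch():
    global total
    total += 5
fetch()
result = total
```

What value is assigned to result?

Step 1: total = 22 globally.
Step 2: fetch() modifies global total: total += 5 = 27.
Step 3: result = 27

The answer is 27.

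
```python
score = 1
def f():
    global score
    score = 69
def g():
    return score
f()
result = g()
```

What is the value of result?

Step 1: score = 1.
Step 2: f() sets global score = 69.
Step 3: g() reads global score = 69. result = 69

The answer is 69.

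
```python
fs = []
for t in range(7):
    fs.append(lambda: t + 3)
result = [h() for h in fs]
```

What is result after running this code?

Step 1: All lambdas capture t by reference. After the loop, t = 6.
Step 2: Each call returns 6 + 3 = 9.
Step 3: result = [9, 9, 9, 9, 9, 9, 9]

The answer is [9, 9, 9, 9, 9, 9, 9].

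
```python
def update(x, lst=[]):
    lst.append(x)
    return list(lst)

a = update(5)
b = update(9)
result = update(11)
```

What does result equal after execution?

Step 1: Default list is shared. list() creates copies for return values.
Step 2: Internal list grows: [5] -> [5, 9] -> [5, 9, 11].
Step 3: result = [5, 9, 11]

The answer is [5, 9, 11].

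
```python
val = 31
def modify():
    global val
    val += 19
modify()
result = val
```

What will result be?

Step 1: val = 31 globally.
Step 2: modify() modifies global val: val += 19 = 50.
Step 3: result = 50

The answer is 50.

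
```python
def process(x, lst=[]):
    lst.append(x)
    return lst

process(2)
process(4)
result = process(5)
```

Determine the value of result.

Step 1: Mutable default argument gotcha! The list [] is created once.
Step 2: Each call appends to the SAME list: [2], [2, 4], [2, 4, 5].
Step 3: result = [2, 4, 5]

The answer is [2, 4, 5].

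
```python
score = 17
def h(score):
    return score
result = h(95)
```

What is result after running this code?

Step 1: Global score = 17.
Step 2: h(95) takes parameter score = 95, which shadows the global.
Step 3: result = 95

The answer is 95.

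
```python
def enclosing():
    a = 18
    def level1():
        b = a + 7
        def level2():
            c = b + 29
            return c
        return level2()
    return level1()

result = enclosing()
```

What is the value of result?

Step 1: a = 18. b = a + 7 = 25.
Step 2: c = b + 29 = 25 + 29 = 54.
Step 3: result = 54

The answer is 54.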